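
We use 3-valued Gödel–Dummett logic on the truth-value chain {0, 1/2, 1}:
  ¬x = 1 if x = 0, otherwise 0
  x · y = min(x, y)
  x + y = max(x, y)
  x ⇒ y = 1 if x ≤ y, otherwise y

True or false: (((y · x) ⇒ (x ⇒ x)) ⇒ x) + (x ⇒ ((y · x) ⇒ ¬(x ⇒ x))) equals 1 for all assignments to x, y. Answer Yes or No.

No

Counterexample: take x = 1/2, y = 1/2.
y · x = 1/2 · 1/2 = 1/2
x ⇒ x = 1/2 ⇒ 1/2 = 1
(y · x) ⇒ (x ⇒ x) = 1/2 ⇒ 1 = 1
((y · x) ⇒ (x ⇒ x)) ⇒ x = 1 ⇒ 1/2 = 1/2
y · x = 1/2 · 1/2 = 1/2
x ⇒ x = 1/2 ⇒ 1/2 = 1
¬(x ⇒ x) = ¬1 = 0
(y · x) ⇒ ¬(x ⇒ x) = 1/2 ⇒ 0 = 0
x ⇒ ((y · x) ⇒ ¬(x ⇒ x)) = 1/2 ⇒ 0 = 0
(((y · x) ⇒ (x ⇒ x)) ⇒ x) + (x ⇒ ((y · x) ⇒ ¬(x ⇒ x))) = 1/2 + 0 = 1/2
This gives 1/2 ≠ 1.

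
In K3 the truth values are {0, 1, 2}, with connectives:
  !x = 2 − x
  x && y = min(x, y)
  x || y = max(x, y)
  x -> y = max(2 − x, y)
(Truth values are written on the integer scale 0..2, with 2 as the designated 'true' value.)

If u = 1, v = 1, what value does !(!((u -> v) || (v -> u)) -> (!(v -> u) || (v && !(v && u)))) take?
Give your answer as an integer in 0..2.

1

u -> v = 1 -> 1 = 1
v -> u = 1 -> 1 = 1
(u -> v) || (v -> u) = 1 || 1 = 1
!((u -> v) || (v -> u)) = !1 = 1
v -> u = 1 -> 1 = 1
!(v -> u) = !1 = 1
v && u = 1 && 1 = 1
!(v && u) = !1 = 1
v && !(v && u) = 1 && 1 = 1
!(v -> u) || (v && !(v && u)) = 1 || 1 = 1
!((u -> v) || (v -> u)) -> (!(v -> u) || (v && !(v && u))) = 1 -> 1 = 1
!(!((u -> v) || (v -> u)) -> (!(v -> u) || (v && !(v && u)))) = !1 = 1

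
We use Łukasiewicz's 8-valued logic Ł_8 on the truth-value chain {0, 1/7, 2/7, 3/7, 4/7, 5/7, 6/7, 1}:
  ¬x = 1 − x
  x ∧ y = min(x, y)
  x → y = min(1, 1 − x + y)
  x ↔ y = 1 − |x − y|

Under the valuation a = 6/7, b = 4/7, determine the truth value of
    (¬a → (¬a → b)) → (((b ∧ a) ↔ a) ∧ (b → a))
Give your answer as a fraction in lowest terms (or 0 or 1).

5/7

¬a = ¬6/7 = 1/7
¬a = ¬6/7 = 1/7
¬a → b = 1/7 → 4/7 = 1
¬a → (¬a → b) = 1/7 → 1 = 1
b ∧ a = 4/7 ∧ 6/7 = 4/7
(b ∧ a) ↔ a = 4/7 ↔ 6/7 = 5/7
b → a = 4/7 → 6/7 = 1
((b ∧ a) ↔ a) ∧ (b → a) = 5/7 ∧ 1 = 5/7
(¬a → (¬a → b)) → (((b ∧ a) ↔ a) ∧ (b → a)) = 1 → 5/7 = 5/7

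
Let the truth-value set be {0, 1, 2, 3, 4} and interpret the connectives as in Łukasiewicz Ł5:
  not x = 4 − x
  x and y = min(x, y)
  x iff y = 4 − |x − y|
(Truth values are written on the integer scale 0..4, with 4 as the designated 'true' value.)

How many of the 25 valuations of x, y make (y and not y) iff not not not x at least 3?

13

value 4: 5 assignments (counts)
value 3: 8 assignments (counts)
value 2: 6 assignments
value 1: 4 assignments
value 0: 2 assignments
So 13 of the 25 assignments meet the threshold.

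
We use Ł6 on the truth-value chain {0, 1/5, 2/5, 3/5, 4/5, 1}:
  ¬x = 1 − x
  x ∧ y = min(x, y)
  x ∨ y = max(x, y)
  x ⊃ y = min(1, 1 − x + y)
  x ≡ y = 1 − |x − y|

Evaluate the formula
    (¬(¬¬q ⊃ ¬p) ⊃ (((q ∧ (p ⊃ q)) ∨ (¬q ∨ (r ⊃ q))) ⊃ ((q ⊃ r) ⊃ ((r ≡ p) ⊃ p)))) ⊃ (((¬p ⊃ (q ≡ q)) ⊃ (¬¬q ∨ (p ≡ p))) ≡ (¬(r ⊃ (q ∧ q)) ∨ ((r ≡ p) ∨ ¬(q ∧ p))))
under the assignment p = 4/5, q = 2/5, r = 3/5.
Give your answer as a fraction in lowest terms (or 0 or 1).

4/5

¬q = ¬2/5 = 3/5
¬¬q = ¬3/5 = 2/5
¬p = ¬4/5 = 1/5
¬¬q ⊃ ¬p = 2/5 ⊃ 1/5 = 4/5
¬(¬¬q ⊃ ¬p) = ¬4/5 = 1/5
p ⊃ q = 4/5 ⊃ 2/5 = 3/5
q ∧ (p ⊃ q) = 2/5 ∧ 3/5 = 2/5
¬q = ¬2/5 = 3/5
r ⊃ q = 3/5 ⊃ 2/5 = 4/5
¬q ∨ (r ⊃ q) = 3/5 ∨ 4/5 = 4/5
(q ∧ (p ⊃ q)) ∨ (¬q ∨ (r ⊃ q)) = 2/5 ∨ 4/5 = 4/5
q ⊃ r = 2/5 ⊃ 3/5 = 1
r ≡ p = 3/5 ≡ 4/5 = 4/5
(r ≡ p) ⊃ p = 4/5 ⊃ 4/5 = 1
(q ⊃ r) ⊃ ((r ≡ p) ⊃ p) = 1 ⊃ 1 = 1
((q ∧ (p ⊃ q)) ∨ (¬q ∨ (r ⊃ q))) ⊃ ((q ⊃ r) ⊃ ((r ≡ p) ⊃ p)) = 4/5 ⊃ 1 = 1
¬(¬¬q ⊃ ¬p) ⊃ (((q ∧ (p ⊃ q)) ∨ (¬q ∨ (r ⊃ q))) ⊃ ((q ⊃ r) ⊃ ((r ≡ p) ⊃ p))) = 1/5 ⊃ 1 = 1
¬p = ¬4/5 = 1/5
q ≡ q = 2/5 ≡ 2/5 = 1
¬p ⊃ (q ≡ q) = 1/5 ⊃ 1 = 1
¬q = ¬2/5 = 3/5
¬¬q = ¬3/5 = 2/5
p ≡ p = 4/5 ≡ 4/5 = 1
¬¬q ∨ (p ≡ p) = 2/5 ∨ 1 = 1
(¬p ⊃ (q ≡ q)) ⊃ (¬¬q ∨ (p ≡ p)) = 1 ⊃ 1 = 1
q ∧ q = 2/5 ∧ 2/5 = 2/5
r ⊃ (q ∧ q) = 3/5 ⊃ 2/5 = 4/5
¬(r ⊃ (q ∧ q)) = ¬4/5 = 1/5
r ≡ p = 3/5 ≡ 4/5 = 4/5
q ∧ p = 2/5 ∧ 4/5 = 2/5
¬(q ∧ p) = ¬2/5 = 3/5
(r ≡ p) ∨ ¬(q ∧ p) = 4/5 ∨ 3/5 = 4/5
¬(r ⊃ (q ∧ q)) ∨ ((r ≡ p) ∨ ¬(q ∧ p)) = 1/5 ∨ 4/5 = 4/5
((¬p ⊃ (q ≡ q)) ⊃ (¬¬q ∨ (p ≡ p))) ≡ (¬(r ⊃ (q ∧ q)) ∨ ((r ≡ p) ∨ ¬(q ∧ p))) = 1 ≡ 4/5 = 4/5
(¬(¬¬q ⊃ ¬p) ⊃ (((q ∧ (p ⊃ q)) ∨ (¬q ∨ (r ⊃ q))) ⊃ ((q ⊃ r) ⊃ ((r ≡ p) ⊃ p)))) ⊃ (((¬p ⊃ (q ≡ q)) ⊃ (¬¬q ∨ (p ≡ p))) ≡ (¬(r ⊃ (q ∧ q)) ∨ ((r ≡ p) ∨ ¬(q ∧ p)))) = 1 ⊃ 4/5 = 4/5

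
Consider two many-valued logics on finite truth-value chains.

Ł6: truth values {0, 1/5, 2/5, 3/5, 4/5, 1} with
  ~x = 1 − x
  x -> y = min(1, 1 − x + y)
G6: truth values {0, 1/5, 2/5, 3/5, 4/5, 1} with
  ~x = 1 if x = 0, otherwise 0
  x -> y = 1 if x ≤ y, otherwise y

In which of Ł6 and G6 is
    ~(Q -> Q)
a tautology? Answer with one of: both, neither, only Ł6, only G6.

neither

In Ł6: at Q = 0 the value is 0 — not a tautology.
In G6: at Q = 0 the value is 0 — not a tautology.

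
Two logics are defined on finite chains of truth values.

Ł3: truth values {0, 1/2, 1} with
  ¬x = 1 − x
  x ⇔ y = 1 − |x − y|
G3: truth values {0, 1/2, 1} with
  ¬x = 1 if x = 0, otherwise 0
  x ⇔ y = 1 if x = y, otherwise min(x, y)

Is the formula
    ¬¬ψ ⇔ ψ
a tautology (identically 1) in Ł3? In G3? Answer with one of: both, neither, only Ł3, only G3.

In Ł3: every assignment gives 1 — tautology.
In G3: at ψ = 1/2 the value is 1/2 — not a tautology.

only Ł3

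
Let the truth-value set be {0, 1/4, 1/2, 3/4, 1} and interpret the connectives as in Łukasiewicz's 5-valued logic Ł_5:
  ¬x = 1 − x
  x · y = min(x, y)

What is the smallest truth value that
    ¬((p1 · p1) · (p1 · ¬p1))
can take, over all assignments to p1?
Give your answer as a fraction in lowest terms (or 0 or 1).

Take p1 = 1/2:
p1 · p1 = 1/2 · 1/2 = 1/2
¬p1 = ¬1/2 = 1/2
p1 · ¬p1 = 1/2 · 1/2 = 1/2
(p1 · p1) · (p1 · ¬p1) = 1/2 · 1/2 = 1/2
¬((p1 · p1) · (p1 · ¬p1)) = ¬1/2 = 1/2
No assignment yields a value below 1/2, so this is the minimum.

1/2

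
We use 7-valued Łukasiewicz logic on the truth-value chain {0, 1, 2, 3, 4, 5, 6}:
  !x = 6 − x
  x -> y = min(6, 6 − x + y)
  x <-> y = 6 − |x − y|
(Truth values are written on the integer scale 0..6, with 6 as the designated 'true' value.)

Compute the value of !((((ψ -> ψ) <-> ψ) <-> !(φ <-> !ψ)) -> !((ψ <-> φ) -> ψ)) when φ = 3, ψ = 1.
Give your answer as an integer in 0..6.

2

ψ -> ψ = 1 -> 1 = 6
(ψ -> ψ) <-> ψ = 6 <-> 1 = 1
!ψ = !1 = 5
φ <-> !ψ = 3 <-> 5 = 4
!(φ <-> !ψ) = !4 = 2
((ψ -> ψ) <-> ψ) <-> !(φ <-> !ψ) = 1 <-> 2 = 5
ψ <-> φ = 1 <-> 3 = 4
(ψ <-> φ) -> ψ = 4 -> 1 = 3
!((ψ <-> φ) -> ψ) = !3 = 3
(((ψ -> ψ) <-> ψ) <-> !(φ <-> !ψ)) -> !((ψ <-> φ) -> ψ) = 5 -> 3 = 4
!((((ψ -> ψ) <-> ψ) <-> !(φ <-> !ψ)) -> !((ψ <-> φ) -> ψ)) = !4 = 2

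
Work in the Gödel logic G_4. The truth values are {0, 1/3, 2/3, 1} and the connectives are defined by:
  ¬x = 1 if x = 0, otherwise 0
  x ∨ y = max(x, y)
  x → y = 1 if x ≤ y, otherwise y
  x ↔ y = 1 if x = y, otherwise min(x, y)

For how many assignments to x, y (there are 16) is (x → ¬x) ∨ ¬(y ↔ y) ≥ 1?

x = 0, y = 0 ↦ 1  ≥
x = 0, y = 1/3 ↦ 1  ≥
x = 0, y = 2/3 ↦ 1  ≥
x = 0, y = 1 ↦ 1  ≥
x = 1/3, y = 0 ↦ 0  <
x = 1/3, y = 1/3 ↦ 0  <
x = 1/3, y = 2/3 ↦ 0  <
x = 1/3, y = 1 ↦ 0  <
x = 2/3, y = 0 ↦ 0  <
x = 2/3, y = 1/3 ↦ 0  <
x = 2/3, y = 2/3 ↦ 0  <
x = 2/3, y = 1 ↦ 0  <
x = 1, y = 0 ↦ 0  <
x = 1, y = 1/3 ↦ 0  <
x = 1, y = 2/3 ↦ 0  <
x = 1, y = 1 ↦ 0  <
So 4 of the 16 assignments meet the threshold.

4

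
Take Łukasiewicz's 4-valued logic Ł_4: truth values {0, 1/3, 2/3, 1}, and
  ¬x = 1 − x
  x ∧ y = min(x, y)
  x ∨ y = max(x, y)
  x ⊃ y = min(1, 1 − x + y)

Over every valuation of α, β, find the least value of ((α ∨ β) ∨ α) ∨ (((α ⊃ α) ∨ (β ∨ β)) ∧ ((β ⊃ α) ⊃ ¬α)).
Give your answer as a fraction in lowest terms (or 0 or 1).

Take α = 1/3, β = 0:
α ∨ β = 1/3 ∨ 0 = 1/3
(α ∨ β) ∨ α = 1/3 ∨ 1/3 = 1/3
α ⊃ α = 1/3 ⊃ 1/3 = 1
β ∨ β = 0 ∨ 0 = 0
(α ⊃ α) ∨ (β ∨ β) = 1 ∨ 0 = 1
β ⊃ α = 0 ⊃ 1/3 = 1
¬α = ¬1/3 = 2/3
(β ⊃ α) ⊃ ¬α = 1 ⊃ 2/3 = 2/3
((α ⊃ α) ∨ (β ∨ β)) ∧ ((β ⊃ α) ⊃ ¬α) = 1 ∧ 2/3 = 2/3
((α ∨ β) ∨ α) ∨ (((α ⊃ α) ∨ (β ∨ β)) ∧ ((β ⊃ α) ⊃ ¬α)) = 1/3 ∨ 2/3 = 2/3
No assignment yields a value below 2/3, so this is the minimum.

2/3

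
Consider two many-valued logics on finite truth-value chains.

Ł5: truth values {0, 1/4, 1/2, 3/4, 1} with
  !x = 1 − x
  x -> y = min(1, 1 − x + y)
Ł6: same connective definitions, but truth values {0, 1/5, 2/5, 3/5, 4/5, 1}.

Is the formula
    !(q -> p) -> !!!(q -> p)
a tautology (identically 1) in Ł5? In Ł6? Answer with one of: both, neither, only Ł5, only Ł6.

both

In Ł5: every assignment gives 1 — tautology.
In Ł6: every assignment gives 1 — tautology.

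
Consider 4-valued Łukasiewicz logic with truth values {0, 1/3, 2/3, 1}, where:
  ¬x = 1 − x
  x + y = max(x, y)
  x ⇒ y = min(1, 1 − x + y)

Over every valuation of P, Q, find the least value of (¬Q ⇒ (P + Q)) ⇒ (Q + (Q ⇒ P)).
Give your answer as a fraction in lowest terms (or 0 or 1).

2/3

Take P = 0, Q = 2/3:
¬Q = ¬2/3 = 1/3
P + Q = 0 + 2/3 = 2/3
¬Q ⇒ (P + Q) = 1/3 ⇒ 2/3 = 1
Q ⇒ P = 2/3 ⇒ 0 = 1/3
Q + (Q ⇒ P) = 2/3 + 1/3 = 2/3
(¬Q ⇒ (P + Q)) ⇒ (Q + (Q ⇒ P)) = 1 ⇒ 2/3 = 2/3
No assignment yields a value below 2/3, so this is the minimum.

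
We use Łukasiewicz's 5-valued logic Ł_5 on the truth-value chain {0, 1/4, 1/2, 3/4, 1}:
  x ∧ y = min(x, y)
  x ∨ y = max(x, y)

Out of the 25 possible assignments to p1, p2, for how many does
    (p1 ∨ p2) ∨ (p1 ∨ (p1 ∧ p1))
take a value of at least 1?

9

value 1: 9 assignments (counts)
value 3/4: 7 assignments
value 1/2: 5 assignments
value 1/4: 3 assignments
value 0: 1 assignment
So 9 of the 25 assignments meet the threshold.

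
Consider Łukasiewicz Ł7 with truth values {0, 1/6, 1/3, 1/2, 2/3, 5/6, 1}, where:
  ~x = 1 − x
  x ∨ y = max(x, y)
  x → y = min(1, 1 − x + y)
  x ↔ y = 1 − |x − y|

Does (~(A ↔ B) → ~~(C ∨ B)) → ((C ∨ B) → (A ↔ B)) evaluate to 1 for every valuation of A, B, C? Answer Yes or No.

Counterexample: take A = 0, B = 1/6, C = 1.
A ↔ B = 0 ↔ 1/6 = 5/6
~(A ↔ B) = ~5/6 = 1/6
C ∨ B = 1 ∨ 1/6 = 1
~(C ∨ B) = ~1 = 0
~~(C ∨ B) = ~0 = 1
~(A ↔ B) → ~~(C ∨ B) = 1/6 → 1 = 1
C ∨ B = 1 ∨ 1/6 = 1
A ↔ B = 0 ↔ 1/6 = 5/6
(C ∨ B) → (A ↔ B) = 1 → 5/6 = 5/6
(~(A ↔ B) → ~~(C ∨ B)) → ((C ∨ B) → (A ↔ B)) = 1 → 5/6 = 5/6
This gives 5/6 ≠ 1.

No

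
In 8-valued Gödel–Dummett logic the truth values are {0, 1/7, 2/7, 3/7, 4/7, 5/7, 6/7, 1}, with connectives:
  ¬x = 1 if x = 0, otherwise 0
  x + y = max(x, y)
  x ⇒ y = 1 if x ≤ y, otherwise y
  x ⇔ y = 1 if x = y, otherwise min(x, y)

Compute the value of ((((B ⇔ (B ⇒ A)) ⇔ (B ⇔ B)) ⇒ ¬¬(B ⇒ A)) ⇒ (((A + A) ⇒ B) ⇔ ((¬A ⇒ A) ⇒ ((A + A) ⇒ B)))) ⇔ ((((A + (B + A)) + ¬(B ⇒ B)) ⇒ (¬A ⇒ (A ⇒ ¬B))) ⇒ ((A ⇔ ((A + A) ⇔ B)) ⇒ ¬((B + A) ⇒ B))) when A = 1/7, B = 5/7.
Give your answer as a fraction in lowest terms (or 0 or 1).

0

B ⇒ A = 5/7 ⇒ 1/7 = 1/7
B ⇔ (B ⇒ A) = 5/7 ⇔ 1/7 = 1/7
B ⇔ B = 5/7 ⇔ 5/7 = 1
(B ⇔ (B ⇒ A)) ⇔ (B ⇔ B) = 1/7 ⇔ 1 = 1/7
B ⇒ A = 5/7 ⇒ 1/7 = 1/7
¬(B ⇒ A) = ¬1/7 = 0
¬¬(B ⇒ A) = ¬0 = 1
((B ⇔ (B ⇒ A)) ⇔ (B ⇔ B)) ⇒ ¬¬(B ⇒ A) = 1/7 ⇒ 1 = 1
A + A = 1/7 + 1/7 = 1/7
(A + A) ⇒ B = 1/7 ⇒ 5/7 = 1
¬A = ¬1/7 = 0
¬A ⇒ A = 0 ⇒ 1/7 = 1
A + A = 1/7 + 1/7 = 1/7
(A + A) ⇒ B = 1/7 ⇒ 5/7 = 1
(¬A ⇒ A) ⇒ ((A + A) ⇒ B) = 1 ⇒ 1 = 1
((A + A) ⇒ B) ⇔ ((¬A ⇒ A) ⇒ ((A + A) ⇒ B)) = 1 ⇔ 1 = 1
(((B ⇔ (B ⇒ A)) ⇔ (B ⇔ B)) ⇒ ¬¬(B ⇒ A)) ⇒ (((A + A) ⇒ B) ⇔ ((¬A ⇒ A) ⇒ ((A + A) ⇒ B))) = 1 ⇒ 1 = 1
B + A = 5/7 + 1/7 = 5/7
A + (B + A) = 1/7 + 5/7 = 5/7
B ⇒ B = 5/7 ⇒ 5/7 = 1
¬(B ⇒ B) = ¬1 = 0
(A + (B + A)) + ¬(B ⇒ B) = 5/7 + 0 = 5/7
¬A = ¬1/7 = 0
¬B = ¬5/7 = 0
A ⇒ ¬B = 1/7 ⇒ 0 = 0
¬A ⇒ (A ⇒ ¬B) = 0 ⇒ 0 = 1
((A + (B + A)) + ¬(B ⇒ B)) ⇒ (¬A ⇒ (A ⇒ ¬B)) = 5/7 ⇒ 1 = 1
A + A = 1/7 + 1/7 = 1/7
(A + A) ⇔ B = 1/7 ⇔ 5/7 = 1/7
A ⇔ ((A + A) ⇔ B) = 1/7 ⇔ 1/7 = 1
B + A = 5/7 + 1/7 = 5/7
(B + A) ⇒ B = 5/7 ⇒ 5/7 = 1
¬((B + A) ⇒ B) = ¬1 = 0
(A ⇔ ((A + A) ⇔ B)) ⇒ ¬((B + A) ⇒ B) = 1 ⇒ 0 = 0
(((A + (B + A)) + ¬(B ⇒ B)) ⇒ (¬A ⇒ (A ⇒ ¬B))) ⇒ ((A ⇔ ((A + A) ⇔ B)) ⇒ ¬((B + A) ⇒ B)) = 1 ⇒ 0 = 0
((((B ⇔ (B ⇒ A)) ⇔ (B ⇔ B)) ⇒ ¬¬(B ⇒ A)) ⇒ (((A + A) ⇒ B) ⇔ ((¬A ⇒ A) ⇒ ((A + A) ⇒ B)))) ⇔ ((((A + (B + A)) + ¬(B ⇒ B)) ⇒ (¬A ⇒ (A ⇒ ¬B))) ⇒ ((A ⇔ ((A + A) ⇔ B)) ⇒ ¬((B + A) ⇒ B))) = 1 ⇔ 0 = 0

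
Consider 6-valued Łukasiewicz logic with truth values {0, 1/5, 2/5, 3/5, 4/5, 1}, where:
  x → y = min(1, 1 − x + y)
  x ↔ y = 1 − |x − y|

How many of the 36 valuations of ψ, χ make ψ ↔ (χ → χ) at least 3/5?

value 1: 6 assignments (counts)
value 4/5: 6 assignments (counts)
value 3/5: 6 assignments (counts)
value 2/5: 6 assignments
value 1/5: 6 assignments
value 0: 6 assignments
So 18 of the 36 assignments meet the threshold.

18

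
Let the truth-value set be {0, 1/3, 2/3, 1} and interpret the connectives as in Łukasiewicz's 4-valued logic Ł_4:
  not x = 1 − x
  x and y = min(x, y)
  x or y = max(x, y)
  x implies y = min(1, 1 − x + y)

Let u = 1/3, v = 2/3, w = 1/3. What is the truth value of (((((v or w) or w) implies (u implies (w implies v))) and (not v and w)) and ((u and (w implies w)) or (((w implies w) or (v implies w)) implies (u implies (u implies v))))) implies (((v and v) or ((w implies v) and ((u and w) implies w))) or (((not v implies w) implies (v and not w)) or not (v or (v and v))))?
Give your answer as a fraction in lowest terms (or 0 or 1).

1

v or w = 2/3 or 1/3 = 2/3
(v or w) or w = 2/3 or 1/3 = 2/3
w implies v = 1/3 implies 2/3 = 1
u implies (w implies v) = 1/3 implies 1 = 1
((v or w) or w) implies (u implies (w implies v)) = 2/3 implies 1 = 1
not v = not 2/3 = 1/3
not v and w = 1/3 and 1/3 = 1/3
(((v or w) or w) implies (u implies (w implies v))) and (not v and w) = 1 and 1/3 = 1/3
w implies w = 1/3 implies 1/3 = 1
u and (w implies w) = 1/3 and 1 = 1/3
w implies w = 1/3 implies 1/3 = 1
v implies w = 2/3 implies 1/3 = 2/3
(w implies w) or (v implies w) = 1 or 2/3 = 1
u implies v = 1/3 implies 2/3 = 1
u implies (u implies v) = 1/3 implies 1 = 1
((w implies w) or (v implies w)) implies (u implies (u implies v)) = 1 implies 1 = 1
(u and (w implies w)) or (((w implies w) or (v implies w)) implies (u implies (u implies v))) = 1/3 or 1 = 1
((((v or w) or w) implies (u implies (w implies v))) and (not v and w)) and ((u and (w implies w)) or (((w implies w) or (v implies w)) implies (u implies (u implies v)))) = 1/3 and 1 = 1/3
v and v = 2/3 and 2/3 = 2/3
w implies v = 1/3 implies 2/3 = 1
u and w = 1/3 and 1/3 = 1/3
(u and w) implies w = 1/3 implies 1/3 = 1
(w implies v) and ((u and w) implies w) = 1 and 1 = 1
(v and v) or ((w implies v) and ((u and w) implies w)) = 2/3 or 1 = 1
not v = not 2/3 = 1/3
not v implies w = 1/3 implies 1/3 = 1
not w = not 1/3 = 2/3
v and not w = 2/3 and 2/3 = 2/3
(not v implies w) implies (v and not w) = 1 implies 2/3 = 2/3
v and v = 2/3 and 2/3 = 2/3
v or (v and v) = 2/3 or 2/3 = 2/3
not (v or (v and v)) = not 2/3 = 1/3
((not v implies w) implies (v and not w)) or not (v or (v and v)) = 2/3 or 1/3 = 2/3
((v and v) or ((w implies v) and ((u and w) implies w))) or (((not v implies w) implies (v and not w)) or not (v or (v and v))) = 1 or 2/3 = 1
(((((v or w) or w) implies (u implies (w implies v))) and (not v and w)) and ((u and (w implies w)) or (((w implies w) or (v implies w)) implies (u implies (u implies v))))) implies (((v and v) or ((w implies v) and ((u and w) implies w))) or (((not v implies w) implies (v and not w)) or not (v or (v and v)))) = 1/3 implies 1 = 1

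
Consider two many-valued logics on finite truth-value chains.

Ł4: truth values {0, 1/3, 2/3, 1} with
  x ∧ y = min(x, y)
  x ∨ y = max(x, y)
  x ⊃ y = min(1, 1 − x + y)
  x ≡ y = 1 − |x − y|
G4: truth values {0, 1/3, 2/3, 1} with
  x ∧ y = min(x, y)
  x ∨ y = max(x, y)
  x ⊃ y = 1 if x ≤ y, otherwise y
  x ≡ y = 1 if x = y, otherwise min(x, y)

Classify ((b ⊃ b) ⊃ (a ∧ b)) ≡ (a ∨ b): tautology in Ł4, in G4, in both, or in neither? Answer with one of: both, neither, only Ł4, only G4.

neither

In Ł4: at a = 0, b = 1/3 the value is 2/3 — not a tautology.
In G4: at a = 0, b = 1/3 the value is 0 — not a tautology.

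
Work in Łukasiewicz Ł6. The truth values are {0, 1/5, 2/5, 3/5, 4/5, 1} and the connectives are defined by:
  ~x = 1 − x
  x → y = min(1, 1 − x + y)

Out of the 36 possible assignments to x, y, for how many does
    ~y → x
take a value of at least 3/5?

30

value 1: 21 assignments (counts)
value 4/5: 5 assignments (counts)
value 3/5: 4 assignments (counts)
value 2/5: 3 assignments
value 1/5: 2 assignments
value 0: 1 assignment
So 30 of the 36 assignments meet the threshold.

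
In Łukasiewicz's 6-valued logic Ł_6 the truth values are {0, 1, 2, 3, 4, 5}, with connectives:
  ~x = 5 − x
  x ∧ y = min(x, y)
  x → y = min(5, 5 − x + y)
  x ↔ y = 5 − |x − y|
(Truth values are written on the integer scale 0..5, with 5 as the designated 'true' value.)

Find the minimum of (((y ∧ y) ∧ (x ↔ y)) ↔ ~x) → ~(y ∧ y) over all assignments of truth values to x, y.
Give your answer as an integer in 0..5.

Take x = 2, y = 4:
y ∧ y = 4 ∧ 4 = 4
x ↔ y = 2 ↔ 4 = 3
(y ∧ y) ∧ (x ↔ y) = 4 ∧ 3 = 3
~x = ~2 = 3
((y ∧ y) ∧ (x ↔ y)) ↔ ~x = 3 ↔ 3 = 5
y ∧ y = 4 ∧ 4 = 4
~(y ∧ y) = ~4 = 1
(((y ∧ y) ∧ (x ↔ y)) ↔ ~x) → ~(y ∧ y) = 5 → 1 = 1
No assignment yields a value below 1, so this is the minimum.

1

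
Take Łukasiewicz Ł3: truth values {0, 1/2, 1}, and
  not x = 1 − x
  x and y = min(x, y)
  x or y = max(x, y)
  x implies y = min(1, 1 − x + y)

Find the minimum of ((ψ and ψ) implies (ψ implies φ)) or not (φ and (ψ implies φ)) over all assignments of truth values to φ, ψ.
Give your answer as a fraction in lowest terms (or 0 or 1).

Take φ = 1/2, ψ = 1:
ψ and ψ = 1 and 1 = 1
ψ implies φ = 1 implies 1/2 = 1/2
(ψ and ψ) implies (ψ implies φ) = 1 implies 1/2 = 1/2
ψ implies φ = 1 implies 1/2 = 1/2
φ and (ψ implies φ) = 1/2 and 1/2 = 1/2
not (φ and (ψ implies φ)) = not 1/2 = 1/2
((ψ and ψ) implies (ψ implies φ)) or not (φ and (ψ implies φ)) = 1/2 or 1/2 = 1/2
No assignment yields a value below 1/2, so this is the minimum.

1/2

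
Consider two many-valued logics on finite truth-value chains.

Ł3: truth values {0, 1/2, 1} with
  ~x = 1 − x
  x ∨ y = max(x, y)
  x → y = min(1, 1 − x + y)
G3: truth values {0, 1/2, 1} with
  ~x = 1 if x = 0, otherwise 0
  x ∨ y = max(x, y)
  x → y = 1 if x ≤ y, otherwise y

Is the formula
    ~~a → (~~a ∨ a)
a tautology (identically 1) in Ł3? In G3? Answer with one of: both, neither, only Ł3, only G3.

In Ł3: every assignment gives 1 — tautology.
In G3: every assignment gives 1 — tautology.

both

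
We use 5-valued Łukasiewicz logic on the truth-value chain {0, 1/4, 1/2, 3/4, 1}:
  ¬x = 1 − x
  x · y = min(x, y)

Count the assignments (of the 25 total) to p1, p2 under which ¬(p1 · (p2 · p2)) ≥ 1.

value 1: 9 assignments (counts)
value 3/4: 7 assignments
value 1/2: 5 assignments
value 1/4: 3 assignments
value 0: 1 assignment
So 9 of the 25 assignments meet the threshold.

9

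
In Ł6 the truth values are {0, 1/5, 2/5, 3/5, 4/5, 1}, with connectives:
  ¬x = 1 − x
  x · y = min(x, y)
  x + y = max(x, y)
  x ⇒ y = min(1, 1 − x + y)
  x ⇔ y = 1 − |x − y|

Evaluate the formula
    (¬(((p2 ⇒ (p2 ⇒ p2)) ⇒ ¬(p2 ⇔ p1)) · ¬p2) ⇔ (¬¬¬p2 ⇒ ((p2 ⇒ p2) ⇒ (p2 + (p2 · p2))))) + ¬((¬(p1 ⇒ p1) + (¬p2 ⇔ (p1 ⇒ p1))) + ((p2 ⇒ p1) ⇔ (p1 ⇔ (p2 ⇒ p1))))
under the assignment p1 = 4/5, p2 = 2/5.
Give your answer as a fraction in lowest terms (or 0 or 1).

4/5

p2 ⇒ p2 = 2/5 ⇒ 2/5 = 1
p2 ⇒ (p2 ⇒ p2) = 2/5 ⇒ 1 = 1
p2 ⇔ p1 = 2/5 ⇔ 4/5 = 3/5
¬(p2 ⇔ p1) = ¬3/5 = 2/5
(p2 ⇒ (p2 ⇒ p2)) ⇒ ¬(p2 ⇔ p1) = 1 ⇒ 2/5 = 2/5
¬p2 = ¬2/5 = 3/5
((p2 ⇒ (p2 ⇒ p2)) ⇒ ¬(p2 ⇔ p1)) · ¬p2 = 2/5 · 3/5 = 2/5
¬(((p2 ⇒ (p2 ⇒ p2)) ⇒ ¬(p2 ⇔ p1)) · ¬p2) = ¬2/5 = 3/5
¬p2 = ¬2/5 = 3/5
¬¬p2 = ¬3/5 = 2/5
¬¬¬p2 = ¬2/5 = 3/5
p2 ⇒ p2 = 2/5 ⇒ 2/5 = 1
p2 · p2 = 2/5 · 2/5 = 2/5
p2 + (p2 · p2) = 2/5 + 2/5 = 2/5
(p2 ⇒ p2) ⇒ (p2 + (p2 · p2)) = 1 ⇒ 2/5 = 2/5
¬¬¬p2 ⇒ ((p2 ⇒ p2) ⇒ (p2 + (p2 · p2))) = 3/5 ⇒ 2/5 = 4/5
¬(((p2 ⇒ (p2 ⇒ p2)) ⇒ ¬(p2 ⇔ p1)) · ¬p2) ⇔ (¬¬¬p2 ⇒ ((p2 ⇒ p2) ⇒ (p2 + (p2 · p2)))) = 3/5 ⇔ 4/5 = 4/5
p1 ⇒ p1 = 4/5 ⇒ 4/5 = 1
¬(p1 ⇒ p1) = ¬1 = 0
¬p2 = ¬2/5 = 3/5
p1 ⇒ p1 = 4/5 ⇒ 4/5 = 1
¬p2 ⇔ (p1 ⇒ p1) = 3/5 ⇔ 1 = 3/5
¬(p1 ⇒ p1) + (¬p2 ⇔ (p1 ⇒ p1)) = 0 + 3/5 = 3/5
p2 ⇒ p1 = 2/5 ⇒ 4/5 = 1
p2 ⇒ p1 = 2/5 ⇒ 4/5 = 1
p1 ⇔ (p2 ⇒ p1) = 4/5 ⇔ 1 = 4/5
(p2 ⇒ p1) ⇔ (p1 ⇔ (p2 ⇒ p1)) = 1 ⇔ 4/5 = 4/5
(¬(p1 ⇒ p1) + (¬p2 ⇔ (p1 ⇒ p1))) + ((p2 ⇒ p1) ⇔ (p1 ⇔ (p2 ⇒ p1))) = 3/5 + 4/5 = 4/5
¬((¬(p1 ⇒ p1) + (¬p2 ⇔ (p1 ⇒ p1))) + ((p2 ⇒ p1) ⇔ (p1 ⇔ (p2 ⇒ p1)))) = ¬4/5 = 1/5
(¬(((p2 ⇒ (p2 ⇒ p2)) ⇒ ¬(p2 ⇔ p1)) · ¬p2) ⇔ (¬¬¬p2 ⇒ ((p2 ⇒ p2) ⇒ (p2 + (p2 · p2))))) + ¬((¬(p1 ⇒ p1) + (¬p2 ⇔ (p1 ⇒ p1))) + ((p2 ⇒ p1) ⇔ (p1 ⇔ (p2 ⇒ p1)))) = 4/5 + 1/5 = 4/5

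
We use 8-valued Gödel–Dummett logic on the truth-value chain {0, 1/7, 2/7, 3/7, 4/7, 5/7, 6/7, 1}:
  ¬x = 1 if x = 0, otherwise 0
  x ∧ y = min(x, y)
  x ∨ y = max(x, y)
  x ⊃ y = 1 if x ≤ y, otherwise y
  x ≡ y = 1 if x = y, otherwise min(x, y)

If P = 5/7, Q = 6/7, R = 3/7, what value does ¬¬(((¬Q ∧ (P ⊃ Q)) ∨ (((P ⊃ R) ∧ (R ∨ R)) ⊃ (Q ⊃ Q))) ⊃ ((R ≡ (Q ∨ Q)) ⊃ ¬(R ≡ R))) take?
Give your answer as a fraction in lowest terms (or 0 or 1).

0

¬Q = ¬6/7 = 0
P ⊃ Q = 5/7 ⊃ 6/7 = 1
¬Q ∧ (P ⊃ Q) = 0 ∧ 1 = 0
P ⊃ R = 5/7 ⊃ 3/7 = 3/7
R ∨ R = 3/7 ∨ 3/7 = 3/7
(P ⊃ R) ∧ (R ∨ R) = 3/7 ∧ 3/7 = 3/7
Q ⊃ Q = 6/7 ⊃ 6/7 = 1
((P ⊃ R) ∧ (R ∨ R)) ⊃ (Q ⊃ Q) = 3/7 ⊃ 1 = 1
(¬Q ∧ (P ⊃ Q)) ∨ (((P ⊃ R) ∧ (R ∨ R)) ⊃ (Q ⊃ Q)) = 0 ∨ 1 = 1
Q ∨ Q = 6/7 ∨ 6/7 = 6/7
R ≡ (Q ∨ Q) = 3/7 ≡ 6/7 = 3/7
R ≡ R = 3/7 ≡ 3/7 = 1
¬(R ≡ R) = ¬1 = 0
(R ≡ (Q ∨ Q)) ⊃ ¬(R ≡ R) = 3/7 ⊃ 0 = 0
((¬Q ∧ (P ⊃ Q)) ∨ (((P ⊃ R) ∧ (R ∨ R)) ⊃ (Q ⊃ Q))) ⊃ ((R ≡ (Q ∨ Q)) ⊃ ¬(R ≡ R)) = 1 ⊃ 0 = 0
¬(((¬Q ∧ (P ⊃ Q)) ∨ (((P ⊃ R) ∧ (R ∨ R)) ⊃ (Q ⊃ Q))) ⊃ ((R ≡ (Q ∨ Q)) ⊃ ¬(R ≡ R))) = ¬0 = 1
¬¬(((¬Q ∧ (P ⊃ Q)) ∨ (((P ⊃ R) ∧ (R ∨ R)) ⊃ (Q ⊃ Q))) ⊃ ((R ≡ (Q ∨ Q)) ⊃ ¬(R ≡ R))) = ¬1 = 0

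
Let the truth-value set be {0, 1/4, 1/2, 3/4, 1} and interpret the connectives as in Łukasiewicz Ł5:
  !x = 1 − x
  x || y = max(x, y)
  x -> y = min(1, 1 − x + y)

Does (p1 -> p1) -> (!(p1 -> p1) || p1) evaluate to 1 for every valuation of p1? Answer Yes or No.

No

Counterexample: take p1 = 0.
p1 -> p1 = 0 -> 0 = 1
p1 -> p1 = 0 -> 0 = 1
!(p1 -> p1) = !1 = 0
!(p1 -> p1) || p1 = 0 || 0 = 0
(p1 -> p1) -> (!(p1 -> p1) || p1) = 1 -> 0 = 0
This gives 0 ≠ 1.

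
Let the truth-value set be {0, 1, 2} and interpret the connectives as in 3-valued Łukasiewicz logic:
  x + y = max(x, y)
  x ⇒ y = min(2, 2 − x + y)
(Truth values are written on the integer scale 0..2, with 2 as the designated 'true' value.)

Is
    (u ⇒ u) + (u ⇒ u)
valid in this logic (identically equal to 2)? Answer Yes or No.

Yes

u = 0 ↦ 2
u = 1 ↦ 2
u = 2 ↦ 2
Every assignment gives a value ≥ 2.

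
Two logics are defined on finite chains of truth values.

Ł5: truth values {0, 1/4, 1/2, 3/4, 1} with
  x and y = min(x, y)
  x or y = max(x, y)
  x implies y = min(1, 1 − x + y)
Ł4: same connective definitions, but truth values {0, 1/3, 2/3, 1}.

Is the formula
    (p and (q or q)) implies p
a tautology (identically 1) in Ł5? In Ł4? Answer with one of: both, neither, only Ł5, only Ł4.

both

In Ł5: every assignment gives 1 — tautology.
In Ł4: every assignment gives 1 — tautology.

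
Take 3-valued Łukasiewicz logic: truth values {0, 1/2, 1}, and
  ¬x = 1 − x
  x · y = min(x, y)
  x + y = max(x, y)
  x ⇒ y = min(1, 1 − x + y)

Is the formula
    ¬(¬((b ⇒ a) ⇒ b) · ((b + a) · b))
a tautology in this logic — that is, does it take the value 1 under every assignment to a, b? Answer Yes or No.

No

Counterexample: take a = 1/2, b = 1/2.
b ⇒ a = 1/2 ⇒ 1/2 = 1
(b ⇒ a) ⇒ b = 1 ⇒ 1/2 = 1/2
¬((b ⇒ a) ⇒ b) = ¬1/2 = 1/2
b + a = 1/2 + 1/2 = 1/2
(b + a) · b = 1/2 · 1/2 = 1/2
¬((b ⇒ a) ⇒ b) · ((b + a) · b) = 1/2 · 1/2 = 1/2
¬(¬((b ⇒ a) ⇒ b) · ((b + a) · b)) = ¬1/2 = 1/2
This gives 1/2 ≠ 1.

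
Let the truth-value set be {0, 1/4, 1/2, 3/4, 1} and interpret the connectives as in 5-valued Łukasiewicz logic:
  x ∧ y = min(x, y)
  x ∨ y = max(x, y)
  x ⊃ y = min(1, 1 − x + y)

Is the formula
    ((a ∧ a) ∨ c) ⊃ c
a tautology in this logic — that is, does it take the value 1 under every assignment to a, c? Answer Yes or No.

Counterexample: take a = 1/4, c = 0.
a ∧ a = 1/4 ∧ 1/4 = 1/4
(a ∧ a) ∨ c = 1/4 ∨ 0 = 1/4
((a ∧ a) ∨ c) ⊃ c = 1/4 ⊃ 0 = 3/4
This gives 3/4 ≠ 1.

No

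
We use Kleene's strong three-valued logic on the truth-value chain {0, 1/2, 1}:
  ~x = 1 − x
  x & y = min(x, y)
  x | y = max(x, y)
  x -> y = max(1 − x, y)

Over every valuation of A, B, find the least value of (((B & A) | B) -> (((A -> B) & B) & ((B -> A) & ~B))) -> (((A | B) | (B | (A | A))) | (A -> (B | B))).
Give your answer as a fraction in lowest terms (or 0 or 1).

Take A = 1/2, B = 0:
B & A = 0 & 1/2 = 0
(B & A) | B = 0 | 0 = 0
A -> B = 1/2 -> 0 = 1/2
(A -> B) & B = 1/2 & 0 = 0
B -> A = 0 -> 1/2 = 1
~B = ~0 = 1
(B -> A) & ~B = 1 & 1 = 1
((A -> B) & B) & ((B -> A) & ~B) = 0 & 1 = 0
((B & A) | B) -> (((A -> B) & B) & ((B -> A) & ~B)) = 0 -> 0 = 1
A | B = 1/2 | 0 = 1/2
A | A = 1/2 | 1/2 = 1/2
B | (A | A) = 0 | 1/2 = 1/2
(A | B) | (B | (A | A)) = 1/2 | 1/2 = 1/2
B | B = 0 | 0 = 0
A -> (B | B) = 1/2 -> 0 = 1/2
((A | B) | (B | (A | A))) | (A -> (B | B)) = 1/2 | 1/2 = 1/2
(((B & A) | B) -> (((A -> B) & B) & ((B -> A) & ~B))) -> (((A | B) | (B | (A | A))) | (A -> (B | B))) = 1 -> 1/2 = 1/2
No assignment yields a value below 1/2, so this is the minimum.

1/2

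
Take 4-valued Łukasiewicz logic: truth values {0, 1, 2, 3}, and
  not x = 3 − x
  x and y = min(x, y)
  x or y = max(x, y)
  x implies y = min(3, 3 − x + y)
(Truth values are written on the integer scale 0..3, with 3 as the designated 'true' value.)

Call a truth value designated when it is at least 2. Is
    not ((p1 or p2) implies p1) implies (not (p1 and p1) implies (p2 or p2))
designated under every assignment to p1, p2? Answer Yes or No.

p1 = 0, p2 = 0 ↦ 3
p1 = 0, p2 = 1 ↦ 3
p1 = 0, p2 = 2 ↦ 3
p1 = 0, p2 = 3 ↦ 3
p1 = 1, p2 = 0 ↦ 3
p1 = 1, p2 = 1 ↦ 3
p1 = 1, p2 = 2 ↦ 3
p1 = 1, p2 = 3 ↦ 3
p1 = 2, p2 = 0 ↦ 3
p1 = 2, p2 = 1 ↦ 3
p1 = 2, p2 = 2 ↦ 3
p1 = 2, p2 = 3 ↦ 3
p1 = 3, p2 = 0 ↦ 3
p1 = 3, p2 = 1 ↦ 3
p1 = 3, p2 = 2 ↦ 3
p1 = 3, p2 = 3 ↦ 3
Every assignment gives a value ≥ 2.

Yes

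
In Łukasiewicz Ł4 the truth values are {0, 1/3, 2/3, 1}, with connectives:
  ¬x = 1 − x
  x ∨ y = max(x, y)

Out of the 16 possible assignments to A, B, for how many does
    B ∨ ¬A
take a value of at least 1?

7

A = 0, B = 0 ↦ 1  ≥
A = 0, B = 1/3 ↦ 1  ≥
A = 0, B = 2/3 ↦ 1  ≥
A = 0, B = 1 ↦ 1  ≥
A = 1/3, B = 0 ↦ 2/3  <
A = 1/3, B = 1/3 ↦ 2/3  <
A = 1/3, B = 2/3 ↦ 2/3  <
A = 1/3, B = 1 ↦ 1  ≥
A = 2/3, B = 0 ↦ 1/3  <
A = 2/3, B = 1/3 ↦ 1/3  <
A = 2/3, B = 2/3 ↦ 2/3  <
A = 2/3, B = 1 ↦ 1  ≥
A = 1, B = 0 ↦ 0  <
A = 1, B = 1/3 ↦ 1/3  <
A = 1, B = 2/3 ↦ 2/3  <
A = 1, B = 1 ↦ 1  ≥
So 7 of the 16 assignments meet the threshold.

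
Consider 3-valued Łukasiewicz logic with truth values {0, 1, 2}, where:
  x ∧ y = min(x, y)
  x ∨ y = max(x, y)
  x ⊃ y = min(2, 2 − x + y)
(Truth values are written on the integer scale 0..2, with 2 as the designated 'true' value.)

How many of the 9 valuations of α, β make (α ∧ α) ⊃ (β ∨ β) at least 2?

α = 0, β = 0 ↦ 2  ≥
α = 0, β = 1 ↦ 2  ≥
α = 0, β = 2 ↦ 2  ≥
α = 1, β = 0 ↦ 1  <
α = 1, β = 1 ↦ 2  ≥
α = 1, β = 2 ↦ 2  ≥
α = 2, β = 0 ↦ 0  <
α = 2, β = 1 ↦ 1  <
α = 2, β = 2 ↦ 2  ≥
So 6 of the 9 assignments meet the threshold.

6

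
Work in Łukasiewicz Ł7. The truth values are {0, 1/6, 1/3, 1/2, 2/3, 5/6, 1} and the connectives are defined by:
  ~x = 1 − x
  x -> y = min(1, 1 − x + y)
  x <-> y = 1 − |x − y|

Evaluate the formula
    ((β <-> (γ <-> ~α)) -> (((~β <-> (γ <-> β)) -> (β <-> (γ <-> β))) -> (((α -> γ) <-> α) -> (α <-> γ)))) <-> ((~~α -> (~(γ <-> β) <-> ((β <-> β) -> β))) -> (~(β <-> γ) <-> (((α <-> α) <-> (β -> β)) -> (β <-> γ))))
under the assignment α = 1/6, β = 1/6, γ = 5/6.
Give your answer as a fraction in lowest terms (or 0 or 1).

~α = ~1/6 = 5/6
γ <-> ~α = 5/6 <-> 5/6 = 1
β <-> (γ <-> ~α) = 1/6 <-> 1 = 1/6
~β = ~1/6 = 5/6
γ <-> β = 5/6 <-> 1/6 = 1/3
~β <-> (γ <-> β) = 5/6 <-> 1/3 = 1/2
γ <-> β = 5/6 <-> 1/6 = 1/3
β <-> (γ <-> β) = 1/6 <-> 1/3 = 5/6
(~β <-> (γ <-> β)) -> (β <-> (γ <-> β)) = 1/2 -> 5/6 = 1
α -> γ = 1/6 -> 5/6 = 1
(α -> γ) <-> α = 1 <-> 1/6 = 1/6
α <-> γ = 1/6 <-> 5/6 = 1/3
((α -> γ) <-> α) -> (α <-> γ) = 1/6 -> 1/3 = 1
((~β <-> (γ <-> β)) -> (β <-> (γ <-> β))) -> (((α -> γ) <-> α) -> (α <-> γ)) = 1 -> 1 = 1
(β <-> (γ <-> ~α)) -> (((~β <-> (γ <-> β)) -> (β <-> (γ <-> β))) -> (((α -> γ) <-> α) -> (α <-> γ))) = 1/6 -> 1 = 1
~α = ~1/6 = 5/6
~~α = ~5/6 = 1/6
γ <-> β = 5/6 <-> 1/6 = 1/3
~(γ <-> β) = ~1/3 = 2/3
β <-> β = 1/6 <-> 1/6 = 1
(β <-> β) -> β = 1 -> 1/6 = 1/6
~(γ <-> β) <-> ((β <-> β) -> β) = 2/3 <-> 1/6 = 1/2
~~α -> (~(γ <-> β) <-> ((β <-> β) -> β)) = 1/6 -> 1/2 = 1
β <-> γ = 1/6 <-> 5/6 = 1/3
~(β <-> γ) = ~1/3 = 2/3
α <-> α = 1/6 <-> 1/6 = 1
β -> β = 1/6 -> 1/6 = 1
(α <-> α) <-> (β -> β) = 1 <-> 1 = 1
β <-> γ = 1/6 <-> 5/6 = 1/3
((α <-> α) <-> (β -> β)) -> (β <-> γ) = 1 -> 1/3 = 1/3
~(β <-> γ) <-> (((α <-> α) <-> (β -> β)) -> (β <-> γ)) = 2/3 <-> 1/3 = 2/3
(~~α -> (~(γ <-> β) <-> ((β <-> β) -> β))) -> (~(β <-> γ) <-> (((α <-> α) <-> (β -> β)) -> (β <-> γ))) = 1 -> 2/3 = 2/3
((β <-> (γ <-> ~α)) -> (((~β <-> (γ <-> β)) -> (β <-> (γ <-> β))) -> (((α -> γ) <-> α) -> (α <-> γ)))) <-> ((~~α -> (~(γ <-> β) <-> ((β <-> β) -> β))) -> (~(β <-> γ) <-> (((α <-> α) <-> (β -> β)) -> (β <-> γ)))) = 1 <-> 2/3 = 2/3

2/3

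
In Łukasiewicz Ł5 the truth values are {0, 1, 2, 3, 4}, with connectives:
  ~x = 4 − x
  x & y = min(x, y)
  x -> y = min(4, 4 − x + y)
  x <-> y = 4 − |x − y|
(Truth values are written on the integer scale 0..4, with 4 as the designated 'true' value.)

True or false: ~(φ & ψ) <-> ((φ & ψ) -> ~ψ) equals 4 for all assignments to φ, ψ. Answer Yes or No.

Counterexample: take φ = 1, ψ = 1.
φ & ψ = 1 & 1 = 1
~(φ & ψ) = ~1 = 3
φ & ψ = 1 & 1 = 1
~ψ = ~1 = 3
(φ & ψ) -> ~ψ = 1 -> 3 = 4
~(φ & ψ) <-> ((φ & ψ) -> ~ψ) = 3 <-> 4 = 3
This gives 3 ≠ 4.

No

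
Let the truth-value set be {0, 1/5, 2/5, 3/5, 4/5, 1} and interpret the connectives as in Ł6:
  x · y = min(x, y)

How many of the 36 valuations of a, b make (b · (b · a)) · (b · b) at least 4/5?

4

value 1: 1 assignment (counts)
value 4/5: 3 assignments (counts)
value 3/5: 5 assignments
value 2/5: 7 assignments
value 1/5: 9 assignments
value 0: 11 assignments
So 4 of the 36 assignments meet the threshold.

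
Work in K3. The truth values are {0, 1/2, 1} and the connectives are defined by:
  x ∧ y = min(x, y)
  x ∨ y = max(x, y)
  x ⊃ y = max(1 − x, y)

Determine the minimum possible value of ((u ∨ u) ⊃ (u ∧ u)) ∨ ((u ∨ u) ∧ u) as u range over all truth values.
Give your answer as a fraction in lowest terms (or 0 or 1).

1/2

Take u = 1/2:
u ∨ u = 1/2 ∨ 1/2 = 1/2
u ∧ u = 1/2 ∧ 1/2 = 1/2
(u ∨ u) ⊃ (u ∧ u) = 1/2 ⊃ 1/2 = 1/2
u ∨ u = 1/2 ∨ 1/2 = 1/2
(u ∨ u) ∧ u = 1/2 ∧ 1/2 = 1/2
((u ∨ u) ⊃ (u ∧ u)) ∨ ((u ∨ u) ∧ u) = 1/2 ∨ 1/2 = 1/2
No assignment yields a value below 1/2, so this is the minimum.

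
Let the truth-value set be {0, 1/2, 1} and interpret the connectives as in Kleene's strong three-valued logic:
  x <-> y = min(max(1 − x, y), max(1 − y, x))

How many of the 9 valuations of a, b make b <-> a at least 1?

2

a = 0, b = 0 ↦ 1  ≥
a = 0, b = 1/2 ↦ 1/2  <
a = 0, b = 1 ↦ 0  <
a = 1/2, b = 0 ↦ 1/2  <
a = 1/2, b = 1/2 ↦ 1/2  <
a = 1/2, b = 1 ↦ 1/2  <
a = 1, b = 0 ↦ 0  <
a = 1, b = 1/2 ↦ 1/2  <
a = 1, b = 1 ↦ 1  ≥
So 2 of the 9 assignments meet the threshold.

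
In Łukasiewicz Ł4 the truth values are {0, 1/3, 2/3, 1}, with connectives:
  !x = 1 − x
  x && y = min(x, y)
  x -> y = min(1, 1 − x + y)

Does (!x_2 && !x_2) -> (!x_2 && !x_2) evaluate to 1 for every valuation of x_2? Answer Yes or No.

Yes

x_2 = 0 ↦ 1
x_2 = 1/3 ↦ 1
x_2 = 2/3 ↦ 1
x_2 = 1 ↦ 1
Every assignment gives a value ≥ 1.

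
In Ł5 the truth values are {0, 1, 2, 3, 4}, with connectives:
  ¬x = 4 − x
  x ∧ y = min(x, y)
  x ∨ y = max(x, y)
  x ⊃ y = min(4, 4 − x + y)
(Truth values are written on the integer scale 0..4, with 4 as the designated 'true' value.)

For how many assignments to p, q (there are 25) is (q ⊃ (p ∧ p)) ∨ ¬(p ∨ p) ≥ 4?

value 4: 19 assignments (counts)
value 3: 5 assignments
value 2: 1 assignment
So 19 of the 25 assignments meet the threshold.

19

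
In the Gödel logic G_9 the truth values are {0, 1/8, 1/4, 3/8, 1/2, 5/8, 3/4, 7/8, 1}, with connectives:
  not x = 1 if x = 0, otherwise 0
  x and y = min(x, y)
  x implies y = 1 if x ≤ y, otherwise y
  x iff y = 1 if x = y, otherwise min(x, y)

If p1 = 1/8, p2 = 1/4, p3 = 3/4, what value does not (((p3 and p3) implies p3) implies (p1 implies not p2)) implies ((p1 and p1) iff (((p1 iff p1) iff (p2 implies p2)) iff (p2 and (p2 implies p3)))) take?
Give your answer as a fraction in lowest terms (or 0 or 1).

p3 and p3 = 3/4 and 3/4 = 3/4
(p3 and p3) implies p3 = 3/4 implies 3/4 = 1
not p2 = not 1/4 = 0
p1 implies not p2 = 1/8 implies 0 = 0
((p3 and p3) implies p3) implies (p1 implies not p2) = 1 implies 0 = 0
not (((p3 and p3) implies p3) implies (p1 implies not p2)) = not 0 = 1
p1 and p1 = 1/8 and 1/8 = 1/8
p1 iff p1 = 1/8 iff 1/8 = 1
p2 implies p2 = 1/4 implies 1/4 = 1
(p1 iff p1) iff (p2 implies p2) = 1 iff 1 = 1
p2 implies p3 = 1/4 implies 3/4 = 1
p2 and (p2 implies p3) = 1/4 and 1 = 1/4
((p1 iff p1) iff (p2 implies p2)) iff (p2 and (p2 implies p3)) = 1 iff 1/4 = 1/4
(p1 and p1) iff (((p1 iff p1) iff (p2 implies p2)) iff (p2 and (p2 implies p3))) = 1/8 iff 1/4 = 1/8
not (((p3 and p3) implies p3) implies (p1 implies not p2)) implies ((p1 and p1) iff (((p1 iff p1) iff (p2 implies p2)) iff (p2 and (p2 implies p3)))) = 1 implies 1/8 = 1/8

1/8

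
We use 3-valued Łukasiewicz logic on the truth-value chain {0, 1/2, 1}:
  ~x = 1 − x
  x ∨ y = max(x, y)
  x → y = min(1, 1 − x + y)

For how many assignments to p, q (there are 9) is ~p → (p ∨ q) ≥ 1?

7

p = 0, q = 0 ↦ 0  <
p = 0, q = 1/2 ↦ 1/2  <
p = 0, q = 1 ↦ 1  ≥
p = 1/2, q = 0 ↦ 1  ≥
p = 1/2, q = 1/2 ↦ 1  ≥
p = 1/2, q = 1 ↦ 1  ≥
p = 1, q = 0 ↦ 1  ≥
p = 1, q = 1/2 ↦ 1  ≥
p = 1, q = 1 ↦ 1  ≥
So 7 of the 9 assignments meet the threshold.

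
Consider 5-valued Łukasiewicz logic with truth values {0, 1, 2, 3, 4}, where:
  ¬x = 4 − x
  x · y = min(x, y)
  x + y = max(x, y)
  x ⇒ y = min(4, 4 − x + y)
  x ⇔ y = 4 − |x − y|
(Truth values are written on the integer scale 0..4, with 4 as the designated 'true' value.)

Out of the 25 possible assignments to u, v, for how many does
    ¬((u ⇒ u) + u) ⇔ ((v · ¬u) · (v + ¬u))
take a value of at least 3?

16

value 4: 9 assignments (counts)
value 3: 7 assignments (counts)
value 2: 5 assignments
value 1: 3 assignments
value 0: 1 assignment
So 16 of the 25 assignments meet the threshold.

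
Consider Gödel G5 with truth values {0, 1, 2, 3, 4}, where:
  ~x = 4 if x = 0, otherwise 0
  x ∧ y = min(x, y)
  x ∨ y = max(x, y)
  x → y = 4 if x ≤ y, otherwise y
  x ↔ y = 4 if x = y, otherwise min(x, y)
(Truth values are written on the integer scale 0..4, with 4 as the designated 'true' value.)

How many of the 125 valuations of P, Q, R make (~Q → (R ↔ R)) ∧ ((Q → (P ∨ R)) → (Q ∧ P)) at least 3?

value 4: 25 assignments (counts)
value 3: 11 assignments (counts)
value 2: 19 assignments
value 1: 29 assignments
value 0: 41 assignments
So 36 of the 125 assignments meet the threshold.

36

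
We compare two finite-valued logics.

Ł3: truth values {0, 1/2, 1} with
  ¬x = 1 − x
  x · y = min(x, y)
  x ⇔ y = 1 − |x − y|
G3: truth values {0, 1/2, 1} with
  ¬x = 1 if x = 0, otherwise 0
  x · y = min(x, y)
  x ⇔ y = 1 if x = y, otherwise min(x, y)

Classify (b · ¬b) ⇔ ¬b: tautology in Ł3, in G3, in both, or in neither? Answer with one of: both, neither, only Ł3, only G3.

neither

In Ł3: at b = 0 the value is 0 — not a tautology.
In G3: at b = 0 the value is 0 — not a tautology.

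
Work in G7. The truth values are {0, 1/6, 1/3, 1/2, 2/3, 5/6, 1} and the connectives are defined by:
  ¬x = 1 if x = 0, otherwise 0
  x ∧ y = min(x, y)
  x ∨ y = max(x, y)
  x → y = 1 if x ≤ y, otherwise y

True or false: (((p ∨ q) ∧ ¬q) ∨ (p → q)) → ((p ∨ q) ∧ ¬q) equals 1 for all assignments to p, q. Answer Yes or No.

Counterexample: take p = 0, q = 0.
p ∨ q = 0 ∨ 0 = 0
¬q = ¬0 = 1
(p ∨ q) ∧ ¬q = 0 ∧ 1 = 0
p → q = 0 → 0 = 1
((p ∨ q) ∧ ¬q) ∨ (p → q) = 0 ∨ 1 = 1
(((p ∨ q) ∧ ¬q) ∨ (p → q)) → ((p ∨ q) ∧ ¬q) = 1 → 0 = 0
This gives 0 ≠ 1.

No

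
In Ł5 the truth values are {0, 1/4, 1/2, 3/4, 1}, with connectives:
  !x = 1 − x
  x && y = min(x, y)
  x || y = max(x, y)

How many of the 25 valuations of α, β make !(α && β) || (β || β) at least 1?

13

value 1: 13 assignments (counts)
value 3/4: 9 assignments
value 1/2: 3 assignments
So 13 of the 25 assignments meet the threshold.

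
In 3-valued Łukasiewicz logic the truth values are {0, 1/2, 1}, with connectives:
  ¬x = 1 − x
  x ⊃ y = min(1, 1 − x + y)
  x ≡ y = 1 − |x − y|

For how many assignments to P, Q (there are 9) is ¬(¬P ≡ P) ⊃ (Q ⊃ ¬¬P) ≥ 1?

P = 0, Q = 0 ↦ 1  ≥
P = 0, Q = 1/2 ↦ 1/2  <
P = 0, Q = 1 ↦ 0  <
P = 1/2, Q = 0 ↦ 1  ≥
P = 1/2, Q = 1/2 ↦ 1  ≥
P = 1/2, Q = 1 ↦ 1  ≥
P = 1, Q = 0 ↦ 1  ≥
P = 1, Q = 1/2 ↦ 1  ≥
P = 1, Q = 1 ↦ 1  ≥
So 7 of the 9 assignments meet the threshold.

7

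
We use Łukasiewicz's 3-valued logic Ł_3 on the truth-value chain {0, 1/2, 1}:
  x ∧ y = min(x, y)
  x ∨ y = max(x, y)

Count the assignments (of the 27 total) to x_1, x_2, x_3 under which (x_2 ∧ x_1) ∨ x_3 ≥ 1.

value 1: 11 assignments (counts)
value 1/2: 11 assignments
value 0: 5 assignments
So 11 of the 27 assignments meet the threshold.

11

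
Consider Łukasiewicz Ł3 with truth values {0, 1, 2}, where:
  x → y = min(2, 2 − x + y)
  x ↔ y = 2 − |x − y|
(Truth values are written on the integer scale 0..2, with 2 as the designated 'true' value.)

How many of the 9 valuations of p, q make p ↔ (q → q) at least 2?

p = 0, q = 0 ↦ 0  <
p = 0, q = 1 ↦ 0  <
p = 0, q = 2 ↦ 0  <
p = 1, q = 0 ↦ 1  <
p = 1, q = 1 ↦ 1  <
p = 1, q = 2 ↦ 1  <
p = 2, q = 0 ↦ 2  ≥
p = 2, q = 1 ↦ 2  ≥
p = 2, q = 2 ↦ 2  ≥
So 3 of the 9 assignments meet the threshold.

3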